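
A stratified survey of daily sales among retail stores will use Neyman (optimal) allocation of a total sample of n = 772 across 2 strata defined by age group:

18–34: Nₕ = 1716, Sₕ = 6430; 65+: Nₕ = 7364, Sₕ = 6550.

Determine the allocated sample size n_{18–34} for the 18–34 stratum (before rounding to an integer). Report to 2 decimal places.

143.72

Neyman allocation: nₕ = n·NₕSₕ / Σⱼ NⱼSⱼ.
Σ NⱼSⱼ = 1716·6430 + 7364·6550 = 5.926808 × 10^7.
n_{18–34} = 772·1716·6430 / (5.926808 × 10^7) = 143.72.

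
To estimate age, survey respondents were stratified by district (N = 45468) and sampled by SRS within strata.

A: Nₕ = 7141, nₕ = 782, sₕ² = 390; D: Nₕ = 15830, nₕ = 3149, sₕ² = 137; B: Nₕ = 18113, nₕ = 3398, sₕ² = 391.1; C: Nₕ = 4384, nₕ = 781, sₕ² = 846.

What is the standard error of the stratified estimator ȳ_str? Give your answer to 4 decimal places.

0.1957

Var(ȳ_str) = Σₕ Wₕ²(1 − fₕ)sₕ²/nₕ with Wₕ = Nₕ/N, N = 45468.
A: Wₕ = 0.15705551; term = 0.15705551²·(1 − 0.10950847)·390/782 = 0.010954537.
D: Wₕ = 0.34815695; term = 0.34815695²·(1 − 0.19892609)·137/3149 = 0.0042244543.
B: Wₕ = 0.39836808; term = 0.39836808²·(1 − 0.18760007)·391.1/3398 = 0.014838958.
C: Wₕ = 0.09641946; term = 0.09641946²·(1 − 0.17814781)·846/781 = 0.0082764183.
Sum = 0.038294368.
SE = √(0.038294368) = 0.1957.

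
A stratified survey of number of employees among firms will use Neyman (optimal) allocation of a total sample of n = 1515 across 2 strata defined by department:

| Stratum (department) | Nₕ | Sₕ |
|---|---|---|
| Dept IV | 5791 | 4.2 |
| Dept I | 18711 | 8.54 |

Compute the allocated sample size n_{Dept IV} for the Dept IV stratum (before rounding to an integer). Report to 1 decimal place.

Neyman allocation: nₕ = n·NₕSₕ / Σⱼ NⱼSⱼ.
Σ NⱼSⱼ = 5791·4.2 + 18711·8.54 = 184114.14.
n_{Dept IV} = 1515·5791·4.2 / 184114.14 = 200.1.

200.1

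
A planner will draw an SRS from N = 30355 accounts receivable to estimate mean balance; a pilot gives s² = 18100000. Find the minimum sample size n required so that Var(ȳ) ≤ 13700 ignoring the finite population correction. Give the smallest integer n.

Without fpc, n₀ = s²/D = 18100000/13700 = 1321.1679.
Rounding up, n = 1322.

1322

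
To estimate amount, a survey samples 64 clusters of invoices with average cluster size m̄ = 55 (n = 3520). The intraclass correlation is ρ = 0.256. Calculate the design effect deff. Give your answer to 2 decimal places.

14.82

deff = 1 + (55 − 1)·0.256 = 1 + 13.824 = 14.824.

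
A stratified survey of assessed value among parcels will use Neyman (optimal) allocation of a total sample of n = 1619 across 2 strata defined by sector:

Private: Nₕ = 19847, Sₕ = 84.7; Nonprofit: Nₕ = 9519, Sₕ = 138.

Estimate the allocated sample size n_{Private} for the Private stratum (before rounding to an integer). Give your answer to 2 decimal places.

908.82

Neyman allocation: nₕ = n·NₕSₕ / Σⱼ NⱼSⱼ.
Σ NⱼSⱼ = 19847·84.7 + 9519·138 = 2.9946629 × 10^6.
n_{Private} = 1619·19847·84.7 / (2.9946629 × 10^6) = 908.82.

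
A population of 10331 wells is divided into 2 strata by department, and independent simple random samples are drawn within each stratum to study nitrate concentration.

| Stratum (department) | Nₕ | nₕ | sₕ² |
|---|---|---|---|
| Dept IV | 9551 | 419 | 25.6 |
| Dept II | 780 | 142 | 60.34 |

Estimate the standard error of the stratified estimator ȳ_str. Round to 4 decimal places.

0.2278

Var(ȳ_str) = Σₕ Wₕ²(1 − fₕ)sₕ²/nₕ with Wₕ = Nₕ/N, N = 10331.
Dept IV: Wₕ = 0.92449908; term = 0.92449908²·(1 − 0.04386975)·25.6/419 = 0.049929356.
Dept II: Wₕ = 0.07550092; term = 0.07550092²·(1 − 0.18205128)·60.34/142 = 0.0019812876.
Sum = 0.051910644.
SE = √(0.051910644) = 0.2278.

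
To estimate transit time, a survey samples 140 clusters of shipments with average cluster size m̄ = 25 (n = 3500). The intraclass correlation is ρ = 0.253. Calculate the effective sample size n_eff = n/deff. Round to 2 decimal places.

494.91

deff = 1 + (25 − 1)·0.253 = 1 + 6.072 = 7.072.
n_eff = 3500 / 7.072 = 494.91.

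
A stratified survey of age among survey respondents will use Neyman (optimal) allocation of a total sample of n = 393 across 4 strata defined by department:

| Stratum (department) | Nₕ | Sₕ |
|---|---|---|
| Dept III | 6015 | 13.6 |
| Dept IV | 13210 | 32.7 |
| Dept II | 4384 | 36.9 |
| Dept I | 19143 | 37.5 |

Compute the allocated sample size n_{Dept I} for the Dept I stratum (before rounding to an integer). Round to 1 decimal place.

202.5

Neyman allocation: nₕ = n·NₕSₕ / Σⱼ NⱼSⱼ.
Σ NⱼSⱼ = 6015·13.6 + 13210·32.7 + 4384·36.9 + 19143·37.5 = 1.3934031 × 10^6.
n_{Dept I} = 393·19143·37.5 / (1.3934031 × 10^6) = 202.5.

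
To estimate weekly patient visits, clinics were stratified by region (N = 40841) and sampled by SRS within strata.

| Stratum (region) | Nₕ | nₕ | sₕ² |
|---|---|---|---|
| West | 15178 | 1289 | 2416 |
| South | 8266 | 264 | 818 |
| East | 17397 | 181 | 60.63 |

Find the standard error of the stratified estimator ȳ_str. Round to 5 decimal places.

Var(ȳ_str) = Σₕ Wₕ²(1 − fₕ)sₕ²/nₕ with Wₕ = Nₕ/N, N = 40841.
West: Wₕ = 0.37163635; term = 0.37163635²·(1 − 0.08492555)·2416/1289 = 0.23688459.
South: Wₕ = 0.20239465; term = 0.20239465²·(1 − 0.03193806)·818/264 = 0.12287134.
East: Wₕ = 0.42596900; term = 0.42596900²·(1 − 0.01040409)·60.63/181 = 0.060148233.
Sum = 0.41990416.
SE = √(0.41990416) = 0.64800.

0.64800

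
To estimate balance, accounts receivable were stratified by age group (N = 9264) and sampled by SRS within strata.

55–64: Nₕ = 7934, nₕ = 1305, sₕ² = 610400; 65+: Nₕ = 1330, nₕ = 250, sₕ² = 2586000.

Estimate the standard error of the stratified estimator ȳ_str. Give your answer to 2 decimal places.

21.44

Var(ȳ_str) = Σₕ Wₕ²(1 − fₕ)sₕ²/nₕ with Wₕ = Nₕ/N, N = 9264.
55–64: Wₕ = 0.85643351; term = 0.85643351²·(1 − 0.16448198)·610400/1305 = 286.64682.
65+: Wₕ = 0.14356649; term = 0.14356649²·(1 − 0.18796992)·2586000/250 = 173.1278.
Sum = 459.77462.
SE = √(459.77462) = 21.44.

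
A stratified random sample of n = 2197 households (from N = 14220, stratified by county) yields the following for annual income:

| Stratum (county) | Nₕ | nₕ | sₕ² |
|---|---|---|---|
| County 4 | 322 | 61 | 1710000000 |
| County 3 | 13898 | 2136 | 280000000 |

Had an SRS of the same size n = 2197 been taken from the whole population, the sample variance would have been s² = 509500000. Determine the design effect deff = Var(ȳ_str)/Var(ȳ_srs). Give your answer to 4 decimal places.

Var(ȳ_str) = Σ Wₕ²(1−fₕ)sₕ²/nₕ with Wₕ = Nₕ/14220:
  County 4: (322/14220)²·(1−61/322)·1710000000/61 = 11651.007
  County 3: (13898/14220)²·(1−2136/13898)·280000000/2136 = 105971.99
  → Var(ȳ_str) = 117623.
Var(ȳ_srs) = (1 − 2197/14220)·509500000/2197 = 196077.33.
deff = 117623 / 196077.33 = 0.5999.

0.5999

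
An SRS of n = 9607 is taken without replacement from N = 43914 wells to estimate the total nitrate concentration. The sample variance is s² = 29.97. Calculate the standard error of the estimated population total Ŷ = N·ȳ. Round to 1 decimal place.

2167.9

Var(Ŷ) = N²·Var(ȳ) = N²·(1 − n/N)·s²/n.
f = 9607/43914 = 0.21876850; Var(ȳ) = 0.78123150·29.97/9607 = 0.00243713.
Var(Ŷ) = 43914² · 0.00243713 = 4.6998575 × 10^6.
SE(Ŷ) = √(4.6998575 × 10^6) = 2167.9.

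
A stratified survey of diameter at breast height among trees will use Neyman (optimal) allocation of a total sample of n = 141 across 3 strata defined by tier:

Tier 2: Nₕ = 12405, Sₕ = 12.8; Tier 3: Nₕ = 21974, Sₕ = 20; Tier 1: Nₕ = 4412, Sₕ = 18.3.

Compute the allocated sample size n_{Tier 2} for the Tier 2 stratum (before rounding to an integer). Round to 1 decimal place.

33.0

Neyman allocation: nₕ = n·NₕSₕ / Σⱼ NⱼSⱼ.
Σ NⱼSⱼ = 12405·12.8 + 21974·20 + 4412·18.3 = 679003.6.
n_{Tier 2} = 141·12405·12.8 / 679003.6 = 33.0.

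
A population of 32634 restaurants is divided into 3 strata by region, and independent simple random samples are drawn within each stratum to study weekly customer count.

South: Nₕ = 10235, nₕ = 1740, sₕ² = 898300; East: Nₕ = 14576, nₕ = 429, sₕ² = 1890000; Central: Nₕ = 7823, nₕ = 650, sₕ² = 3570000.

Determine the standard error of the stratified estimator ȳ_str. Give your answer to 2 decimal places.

Var(ȳ_str) = Σₕ Wₕ²(1 − fₕ)sₕ²/nₕ with Wₕ = Nₕ/N, N = 32634.
South: Wₕ = 0.31362996; term = 0.31362996²·(1 − 0.17000489)·898300/1740 = 42.148562.
East: Wₕ = 0.44665073; term = 0.44665073²·(1 − 0.02943194)·1890000/429 = 853.03452.
Central: Wₕ = 0.23971931; term = 0.23971931²·(1 − 0.08308833)·3570000/650 = 289.39325.
Sum = 1184.5763.
SE = √(1184.5763) = 34.42.

34.42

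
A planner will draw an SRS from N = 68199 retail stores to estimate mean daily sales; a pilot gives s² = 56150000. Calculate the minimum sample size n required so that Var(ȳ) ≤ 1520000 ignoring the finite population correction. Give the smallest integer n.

Without fpc, n₀ = s²/D = 56150000/1520000 = 36.9408.
Rounding up, n = 37.

37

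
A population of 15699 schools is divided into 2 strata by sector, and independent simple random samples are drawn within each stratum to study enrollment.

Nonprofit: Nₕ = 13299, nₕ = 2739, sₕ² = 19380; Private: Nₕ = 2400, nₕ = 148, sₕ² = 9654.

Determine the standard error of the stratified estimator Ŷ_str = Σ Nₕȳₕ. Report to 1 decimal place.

36691.0

Var(Ŷ_str) = Σₕ Nₕ²(1 − fₕ)sₕ²/nₕ.
Nonprofit: 13299²·(1 − 2739/13299)·19380/2739 = 9.9367564 × 10^8.
Private: 2400²·(1 − 148/2400)·9654/148 = 3.5255364 × 10^8.
Sum = 1.3462293 × 10^9.
SE = √(1.3462293 × 10^9) = 36691.0.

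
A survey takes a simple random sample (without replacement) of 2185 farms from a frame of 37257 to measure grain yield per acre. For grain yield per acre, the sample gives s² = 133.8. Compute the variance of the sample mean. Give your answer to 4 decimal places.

Under SRS without replacement, Var(ȳ) = (1 − f)·s²/n with f = n/N = 2185/37257 = 0.05864670.
Var(ȳ) = (1 − 0.05864670)·133.8/2185 = 0.94135330·0.061235698 = 0.057644427.

0.0576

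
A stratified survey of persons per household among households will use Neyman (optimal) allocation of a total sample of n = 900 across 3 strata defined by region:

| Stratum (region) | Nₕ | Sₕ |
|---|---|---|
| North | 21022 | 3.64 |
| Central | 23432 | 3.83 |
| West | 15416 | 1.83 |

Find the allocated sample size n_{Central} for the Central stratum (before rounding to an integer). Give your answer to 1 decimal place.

Neyman allocation: nₕ = n·NₕSₕ / Σⱼ NⱼSⱼ.
Σ NⱼSⱼ = 21022·3.64 + 23432·3.83 + 15416·1.83 = 194475.92.
n_{Central} = 900·23432·3.83 / 194475.92 = 415.3.

415.3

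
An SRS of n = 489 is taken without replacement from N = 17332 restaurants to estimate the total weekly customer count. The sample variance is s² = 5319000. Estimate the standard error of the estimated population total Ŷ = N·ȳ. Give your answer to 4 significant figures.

1.782 × 10^6

Var(Ŷ) = N²·Var(ȳ) = N²·(1 − n/N)·s²/n.
f = 489/17332 = 0.02821371; Var(ȳ) = 0.97178629·5319000/489 = 10570.412.
Var(Ŷ) = 17332² · 10570.412 = 3.175333 × 10^12.
SE(Ŷ) = √(3.175333 × 10^12) = 1.782 × 10^6.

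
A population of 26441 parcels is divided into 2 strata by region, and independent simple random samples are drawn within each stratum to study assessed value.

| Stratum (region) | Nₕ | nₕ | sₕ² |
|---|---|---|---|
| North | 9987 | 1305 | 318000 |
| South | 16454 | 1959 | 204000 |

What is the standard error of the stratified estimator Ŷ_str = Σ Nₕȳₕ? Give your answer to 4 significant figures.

Var(Ŷ_str) = Σₕ Nₕ²(1 − fₕ)sₕ²/nₕ.
North: 9987²·(1 − 1305/9987)·318000/1305 = 2.1128635 × 10^10.
South: 16454²·(1 − 1959/16454)·204000/1959 = 2.4836217 × 10^10.
Sum = 4.5964852 × 10^10.
SE = √(4.5964852 × 10^10) = 214400.

214400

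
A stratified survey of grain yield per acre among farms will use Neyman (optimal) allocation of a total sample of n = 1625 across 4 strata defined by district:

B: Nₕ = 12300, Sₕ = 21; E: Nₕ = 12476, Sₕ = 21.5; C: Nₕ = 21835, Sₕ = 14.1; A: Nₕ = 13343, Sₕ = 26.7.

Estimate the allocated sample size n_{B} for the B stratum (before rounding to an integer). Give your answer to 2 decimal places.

Neyman allocation: nₕ = n·NₕSₕ / Σⱼ NⱼSⱼ.
Σ NⱼSⱼ = 12300·21 + 12476·21.5 + 21835·14.1 + 13343·26.7 = 1.1906656 × 10^6.
n_{B} = 1625·12300·21 / (1.1906656 × 10^6) = 352.52.

352.52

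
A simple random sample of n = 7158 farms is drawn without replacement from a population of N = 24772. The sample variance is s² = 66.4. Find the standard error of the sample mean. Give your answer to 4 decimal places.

0.0812

Under SRS without replacement, Var(ȳ) = (1 − f)·s²/n with f = n/N = 7158/24772 = 0.28895527.
Var(ȳ) = (1 − 0.28895527)·66.4/7158 = 0.71104473·0.0092763342 = 0.0065958885.
SE(ȳ) = √(0.0065958885) = 0.0812.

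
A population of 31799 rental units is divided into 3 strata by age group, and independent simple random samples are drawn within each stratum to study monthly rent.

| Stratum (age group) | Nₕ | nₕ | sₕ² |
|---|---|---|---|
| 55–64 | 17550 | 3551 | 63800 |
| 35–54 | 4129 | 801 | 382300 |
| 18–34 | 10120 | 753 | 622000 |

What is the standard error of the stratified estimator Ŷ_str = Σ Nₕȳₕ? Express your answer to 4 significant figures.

Var(Ŷ_str) = Σₕ Nₕ²(1 − fₕ)sₕ²/nₕ.
55–64: 17550²·(1 − 3551/17550)·63800/3551 = 4.4141201 × 10^9.
35–54: 4129²·(1 − 801/4129)·382300/801 = 6.5584314 × 10^9.
18–34: 10120²·(1 − 753/10120)·622000/753 = 7.8302647 × 10^10.
Sum = 8.9275199 × 10^10.
SE = √(8.9275199 × 10^10) = 298800.

298800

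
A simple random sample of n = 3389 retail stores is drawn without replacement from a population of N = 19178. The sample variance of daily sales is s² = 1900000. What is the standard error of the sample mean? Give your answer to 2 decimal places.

Under SRS without replacement, Var(ȳ) = (1 − f)·s²/n with f = n/N = 3389/19178 = 0.17671290.
Var(ȳ) = (1 − 0.17671290)·1900000/3389 = 0.82328710·560.63736 = 461.5655.
SE(ȳ) = √(461.5655) = 21.48.

21.48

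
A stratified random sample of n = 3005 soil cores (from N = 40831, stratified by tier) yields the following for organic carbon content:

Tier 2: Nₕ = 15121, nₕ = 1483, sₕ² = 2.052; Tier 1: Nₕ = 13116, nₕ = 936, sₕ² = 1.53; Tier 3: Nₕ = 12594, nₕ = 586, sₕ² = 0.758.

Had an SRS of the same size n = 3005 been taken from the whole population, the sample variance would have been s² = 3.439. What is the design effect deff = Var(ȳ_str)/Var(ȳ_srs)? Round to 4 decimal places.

0.4198

Var(ȳ_str) = Σ Wₕ²(1−fₕ)sₕ²/nₕ with Wₕ = Nₕ/40831:
  Tier 2: (15121/40831)²·(1−1483/15121)·2.052/1483 = 1.7115413 × 10^-4
  Tier 1: (13116/40831)²·(1−936/13116)·1.53/936 = 1.5663335 × 10^-4
  Tier 3: (12594/40831)²·(1−586/12594)·0.758/586 = 1.1733455 × 10^-4
  → Var(ȳ_str) = 4.4512203 × 10^-4.
Var(ȳ_srs) = (1 − 3005/40831)·3.439/3005 = 0.0010602007.
deff = (4.4512203 × 10^-4) / 0.0010602007 = 0.4198.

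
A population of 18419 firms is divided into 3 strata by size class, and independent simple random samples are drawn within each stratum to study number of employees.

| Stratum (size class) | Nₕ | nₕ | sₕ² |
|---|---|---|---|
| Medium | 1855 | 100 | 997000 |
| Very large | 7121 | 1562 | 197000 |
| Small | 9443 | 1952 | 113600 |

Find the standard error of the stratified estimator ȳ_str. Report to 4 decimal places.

Var(ȳ_str) = Σₕ Wₕ²(1 − fₕ)sₕ²/nₕ with Wₕ = Nₕ/N, N = 18419.
Medium: Wₕ = 0.10071122; term = 0.10071122²·(1 − 0.05390836)·997000/100 = 95.671834.
Very large: Wₕ = 0.38661165; term = 0.38661165²·(1 − 0.21935121)·197000/1562 = 14.716033.
Small: Wₕ = 0.51267713; term = 0.51267713²·(1 − 0.20671397)·113600/1952 = 12.134341.
Sum = 122.52221.
SE = √(122.52221) = 11.0690.

11.0690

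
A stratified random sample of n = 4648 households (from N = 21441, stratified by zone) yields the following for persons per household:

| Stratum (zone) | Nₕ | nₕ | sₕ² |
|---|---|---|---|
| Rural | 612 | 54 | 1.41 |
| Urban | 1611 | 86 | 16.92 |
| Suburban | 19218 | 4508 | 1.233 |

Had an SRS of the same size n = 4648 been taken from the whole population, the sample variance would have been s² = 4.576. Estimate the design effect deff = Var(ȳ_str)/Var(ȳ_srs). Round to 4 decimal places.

Var(ȳ_str) = Σ Wₕ²(1−fₕ)sₕ²/nₕ with Wₕ = Nₕ/21441:
  Rural: (612/21441)²·(1−54/612)·1.41/54 = 1.939639 × 10^-5
  Urban: (1611/21441)²·(1−86/1611)·16.92/86 = 0.0010514224
  Suburban: (19218/21441)²·(1−4508/19218)·1.233/4508 = 1.6819379 × 10^-4
  → Var(ȳ_str) = 0.0012390126.
Var(ȳ_srs) = (1 − 4648/21441)·4.576/4648 = 7.7108659 × 10^-4.
deff = 0.0012390126 / (7.7108659 × 10^-4) = 1.6068.

1.6068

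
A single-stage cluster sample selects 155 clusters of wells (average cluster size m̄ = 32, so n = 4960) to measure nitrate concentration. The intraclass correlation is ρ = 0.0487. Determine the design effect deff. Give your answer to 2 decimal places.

2.51

deff = 1 + (32 − 1)·0.0487 = 1 + 1.5097 = 2.5097.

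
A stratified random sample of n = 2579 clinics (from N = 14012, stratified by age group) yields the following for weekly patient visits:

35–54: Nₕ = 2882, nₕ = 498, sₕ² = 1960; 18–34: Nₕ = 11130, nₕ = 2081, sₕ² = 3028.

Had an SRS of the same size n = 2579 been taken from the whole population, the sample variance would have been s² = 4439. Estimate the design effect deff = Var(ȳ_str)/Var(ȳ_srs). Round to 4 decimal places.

0.6295

Var(ȳ_str) = Σ Wₕ²(1−fₕ)sₕ²/nₕ with Wₕ = Nₕ/14012:
  35–54: (2882/14012)²·(1−498/2882)·1960/498 = 0.13772941
  18–34: (11130/14012)²·(1−2081/11130)·3028/2081 = 0.74641316
  → Var(ȳ_str) = 0.88414257.
Var(ȳ_srs) = (1 − 2579/14012)·4439/2579 = 1.4044099.
deff = 0.88414257 / 1.4044099 = 0.6295.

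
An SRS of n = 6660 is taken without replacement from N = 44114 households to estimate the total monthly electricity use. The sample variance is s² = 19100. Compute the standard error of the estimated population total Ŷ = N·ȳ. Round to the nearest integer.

68836

Var(Ŷ) = N²·Var(ȳ) = N²·(1 − n/N)·s²/n.
f = 6660/44114 = 0.15097248; Var(ȳ) = 0.84902752·19100/6660 = 2.4348987.
Var(Ŷ) = 44114² · 2.4348987 = 4.7384224 × 10^9.
SE(Ŷ) = √(4.7384224 × 10^9) = 68836.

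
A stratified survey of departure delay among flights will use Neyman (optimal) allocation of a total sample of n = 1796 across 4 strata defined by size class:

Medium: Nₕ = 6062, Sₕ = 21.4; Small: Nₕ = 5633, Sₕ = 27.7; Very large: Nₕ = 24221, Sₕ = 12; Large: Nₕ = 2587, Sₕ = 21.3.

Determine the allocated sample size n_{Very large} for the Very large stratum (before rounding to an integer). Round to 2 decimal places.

Neyman allocation: nₕ = n·NₕSₕ / Σⱼ NⱼSⱼ.
Σ NⱼSⱼ = 6062·21.4 + 5633·27.7 + 24221·12 + 2587·21.3 = 631516.
n_{Very large} = 1796·24221·12 / 631516 = 826.60.

826.60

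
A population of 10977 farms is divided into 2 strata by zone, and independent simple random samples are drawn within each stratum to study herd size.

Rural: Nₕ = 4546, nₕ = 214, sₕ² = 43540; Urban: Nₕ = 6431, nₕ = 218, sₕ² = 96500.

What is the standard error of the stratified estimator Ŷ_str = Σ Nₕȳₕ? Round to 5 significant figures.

Var(Ŷ_str) = Σₕ Nₕ²(1 − fₕ)sₕ²/nₕ.
Rural: 4546²·(1 − 214/4546)·43540/214 = 4.0067526 × 10^9.
Urban: 6431²·(1 − 218/6431)·96500/218 = 1.7686858 × 10^10.
Sum = 2.1693611 × 10^10.
SE = √(2.1693611 × 10^10) = 147290.

147290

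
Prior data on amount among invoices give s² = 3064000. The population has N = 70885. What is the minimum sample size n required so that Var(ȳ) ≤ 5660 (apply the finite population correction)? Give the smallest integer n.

Without fpc, n₀ = s²/D = 3064000/5660 = 541.3428.
With fpc, (1 − n/N)·s²/n ≤ D requires n ≥ n₀/(1 + n₀/N) = 541.3428/(1 + 541.3428/70885) = 537.2399.
Rounding up, n = 538.

538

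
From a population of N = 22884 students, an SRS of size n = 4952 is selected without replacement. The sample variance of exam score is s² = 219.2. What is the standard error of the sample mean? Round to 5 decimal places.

Under SRS without replacement, Var(ȳ) = (1 − f)·s²/n with f = n/N = 4952/22884 = 0.21639574.
Var(ȳ) = (1 − 0.21639574)·219.2/4952 = 0.78360426·0.044264943 = 0.034686198.
SE(ȳ) = √(0.034686198) = 0.18624.

0.18624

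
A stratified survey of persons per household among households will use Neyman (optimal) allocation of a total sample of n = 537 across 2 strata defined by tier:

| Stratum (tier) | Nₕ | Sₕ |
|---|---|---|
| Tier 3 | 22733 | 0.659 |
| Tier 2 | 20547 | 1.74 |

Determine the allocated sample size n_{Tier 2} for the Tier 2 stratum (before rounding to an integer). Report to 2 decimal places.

Neyman allocation: nₕ = n·NₕSₕ / Σⱼ NⱼSⱼ.
Σ NⱼSⱼ = 22733·0.659 + 20547·1.74 = 50732.827.
n_{Tier 2} = 537·20547·1.74 / 50732.827 = 378.43.

378.43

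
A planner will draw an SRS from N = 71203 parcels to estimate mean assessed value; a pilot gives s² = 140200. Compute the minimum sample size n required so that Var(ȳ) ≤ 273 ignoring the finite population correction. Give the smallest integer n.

514

Without fpc, n₀ = s²/D = 140200/273 = 513.5531.
Rounding up, n = 514.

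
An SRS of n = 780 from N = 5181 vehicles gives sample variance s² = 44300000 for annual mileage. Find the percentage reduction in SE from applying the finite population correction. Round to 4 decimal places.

7.8344

f = n/N = 780/5181 = 0.15055009.
SE_no-fpc = √(s²/n) = 238.31675; SE_fpc = √((1−f)s²/n) = 219.64608.
Ratio = √(1−f) = 0.92165607. Reduction = 100·(1 − 0.92165607) = 7.8344%.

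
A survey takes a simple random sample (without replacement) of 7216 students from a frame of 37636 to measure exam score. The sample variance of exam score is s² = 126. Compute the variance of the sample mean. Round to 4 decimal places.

Under SRS without replacement, Var(ȳ) = (1 − f)·s²/n with f = n/N = 7216/37636 = 0.19173132.
Var(ȳ) = (1 − 0.19173132)·126/7216 = 0.80826868·0.017461197 = 0.014113339.

0.0141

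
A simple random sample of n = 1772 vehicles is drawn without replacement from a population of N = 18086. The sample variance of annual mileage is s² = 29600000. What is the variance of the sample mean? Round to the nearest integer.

15068

Under SRS without replacement, Var(ȳ) = (1 − f)·s²/n with f = n/N = 1772/18086 = 0.09797634.
Var(ȳ) = (1 − 0.09797634)·29600000/1772 = 0.90202366·16704.289 = 15067.664.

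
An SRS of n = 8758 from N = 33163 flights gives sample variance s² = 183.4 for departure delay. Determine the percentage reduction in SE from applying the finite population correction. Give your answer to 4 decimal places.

f = n/N = 8758/33163 = 0.26408950.
SE_no-fpc = √(s²/n) = 0.14470955; SE_fpc = √((1−f)s²/n) = 0.12413942.
Ratio = √(1−f) = 0.85785226. Reduction = 100·(1 − 0.85785226) = 14.2148%.

14.2148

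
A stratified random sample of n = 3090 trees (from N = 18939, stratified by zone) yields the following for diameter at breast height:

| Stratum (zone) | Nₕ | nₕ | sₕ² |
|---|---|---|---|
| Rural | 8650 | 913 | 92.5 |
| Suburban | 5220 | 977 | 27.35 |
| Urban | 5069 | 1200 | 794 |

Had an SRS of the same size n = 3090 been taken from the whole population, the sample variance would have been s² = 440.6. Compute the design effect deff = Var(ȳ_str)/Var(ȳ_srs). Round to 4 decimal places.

Var(ȳ_str) = Σ Wₕ²(1−fₕ)sₕ²/nₕ with Wₕ = Nₕ/18939:
  Rural: (8650/18939)²·(1−913/8650)·92.5/913 = 0.018903646
  Suburban: (5220/18939)²·(1−977/5220)·27.35/977 = 0.0017285909
  Urban: (5069/18939)²·(1−1200/5069)·794/1200 = 0.036178136
  → Var(ȳ_str) = 0.056810373.
Var(ȳ_srs) = (1 − 3090/18939)·440.6/3090 = 0.11932483.
deff = 0.056810373 / 0.11932483 = 0.4761.

0.4761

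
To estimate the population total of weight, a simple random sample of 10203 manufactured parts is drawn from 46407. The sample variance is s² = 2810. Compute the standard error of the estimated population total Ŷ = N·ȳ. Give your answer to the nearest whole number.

21511

Var(Ŷ) = N²·Var(ȳ) = N²·(1 − n/N)·s²/n.
f = 10203/46407 = 0.21985907; Var(ȳ) = 0.78014093·2810/10203 = 0.21485798.
Var(Ŷ) = 46407² · 0.21485798 = 4.6272022 × 10^8.
SE(Ŷ) = √(4.6272022 × 10^8) = 21511.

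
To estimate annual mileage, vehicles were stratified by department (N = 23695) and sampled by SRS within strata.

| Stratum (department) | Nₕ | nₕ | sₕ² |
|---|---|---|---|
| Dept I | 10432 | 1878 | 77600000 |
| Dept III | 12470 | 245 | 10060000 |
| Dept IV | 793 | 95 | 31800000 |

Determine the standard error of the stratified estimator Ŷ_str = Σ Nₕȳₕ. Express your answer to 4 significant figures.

Var(Ŷ_str) = Σₕ Nₕ²(1 − fₕ)sₕ²/nₕ.
Dept I: 10432²·(1 − 1878/10432)·77600000/1878 = 3.6872532 × 10^12.
Dept III: 12470²·(1 − 245/12470)·10060000/245 = 6.2596092 × 10^12.
Dept IV: 793²·(1 − 95/793)·31800000/95 = 1.8528153 × 10^11.
Sum = 1.0132144 × 10^13.
SE = √(1.0132144 × 10^13) = 3.183 × 10^6.

3.183 × 10^6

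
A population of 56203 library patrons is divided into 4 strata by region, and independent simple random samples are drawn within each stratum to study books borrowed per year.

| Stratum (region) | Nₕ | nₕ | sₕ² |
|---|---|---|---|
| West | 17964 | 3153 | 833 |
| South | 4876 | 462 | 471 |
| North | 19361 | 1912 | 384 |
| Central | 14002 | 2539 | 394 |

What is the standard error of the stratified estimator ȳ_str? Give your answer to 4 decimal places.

Var(ȳ_str) = Σₕ Wₕ²(1 − fₕ)sₕ²/nₕ with Wₕ = Nₕ/N, N = 56203.
West: Wₕ = 0.31962707; term = 0.31962707²·(1 − 0.17551770)·833/3153 = 0.022253046.
South: Wₕ = 0.08675693; term = 0.08675693²·(1 − 0.09474979)·471/462 = 0.0069463388.
North: Wₕ = 0.34448339; term = 0.34448339²·(1 − 0.09875523)·384/1912 = 0.021479426.
Central: Wₕ = 0.24913261; term = 0.24913261²·(1 − 0.18133124)·394/2539 = 0.0078850217.
Sum = 0.058563833.
SE = √(0.058563833) = 0.2420.

0.2420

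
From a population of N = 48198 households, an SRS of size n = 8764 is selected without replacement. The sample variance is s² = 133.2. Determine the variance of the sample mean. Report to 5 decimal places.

Under SRS without replacement, Var(ȳ) = (1 − f)·s²/n with f = n/N = 8764/48198 = 0.18183327.
Var(ȳ) = (1 − 0.18183327)·133.2/8764 = 0.81816673·0.015198539 = 0.012434939.

0.01243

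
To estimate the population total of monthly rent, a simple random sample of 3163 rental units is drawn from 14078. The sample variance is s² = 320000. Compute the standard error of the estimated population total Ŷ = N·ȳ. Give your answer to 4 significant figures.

Var(Ŷ) = N²·Var(ȳ) = N²·(1 − n/N)·s²/n.
f = 3163/14078 = 0.22467680; Var(ȳ) = 0.77532320·320000/3163 = 78.439274.
Var(Ŷ) = 14078² · 78.439274 = 1.5545886 × 10^10.
SE(Ŷ) = √(1.5545886 × 10^10) = 124700.

124700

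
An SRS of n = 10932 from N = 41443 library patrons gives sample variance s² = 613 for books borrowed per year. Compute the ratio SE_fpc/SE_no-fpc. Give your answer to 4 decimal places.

f = n/N = 10932/41443 = 0.26378399.
SE_no-fpc = √(s²/n) = 0.23679931; SE_fpc = √((1−f)s²/n) = 0.20318098.
Ratio = √(1−f) = 0.85803031.

0.8580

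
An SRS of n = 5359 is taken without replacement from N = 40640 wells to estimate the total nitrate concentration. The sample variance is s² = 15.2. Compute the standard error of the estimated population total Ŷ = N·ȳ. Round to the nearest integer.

Var(Ŷ) = N²·Var(ȳ) = N²·(1 − n/N)·s²/n.
f = 5359/40640 = 0.13186516; Var(ȳ) = 0.86813484·15.2/5359 = 0.0024623343.
Var(Ŷ) = 40640² · 0.0024623343 = 4.066815 × 10^6.
SE(Ŷ) = √(4.066815 × 10^6) = 2017.

2017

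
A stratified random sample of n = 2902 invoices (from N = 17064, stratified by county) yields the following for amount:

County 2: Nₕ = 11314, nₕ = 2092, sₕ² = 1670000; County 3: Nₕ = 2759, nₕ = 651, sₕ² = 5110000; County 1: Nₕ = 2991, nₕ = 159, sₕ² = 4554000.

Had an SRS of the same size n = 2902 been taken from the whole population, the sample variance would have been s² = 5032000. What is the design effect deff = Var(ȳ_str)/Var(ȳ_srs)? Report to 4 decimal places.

Var(ȳ_str) = Σ Wₕ²(1−fₕ)sₕ²/nₕ with Wₕ = Nₕ/17064:
  County 2: (11314/17064)²·(1−2092/11314)·1670000/2092 = 286.04502
  County 3: (2759/17064)²·(1−651/2759)·5110000/651 = 156.78356
  County 1: (2991/17064)²·(1−159/2991)·4554000/159 = 833.18967
  → Var(ȳ_str) = 1276.0183.
Var(ȳ_srs) = (1 − 2902/17064)·5032000/2902 = 1439.0867.
deff = 1276.0183 / 1439.0867 = 0.8867.

0.8867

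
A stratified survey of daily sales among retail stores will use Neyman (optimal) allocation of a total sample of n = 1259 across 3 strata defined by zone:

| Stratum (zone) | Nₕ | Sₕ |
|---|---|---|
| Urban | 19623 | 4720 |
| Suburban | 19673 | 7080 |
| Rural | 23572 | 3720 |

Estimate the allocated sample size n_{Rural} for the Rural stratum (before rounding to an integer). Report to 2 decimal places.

345.44

Neyman allocation: nₕ = n·NₕSₕ / Σⱼ NⱼSⱼ.
Σ NⱼSⱼ = 19623·4720 + 19673·7080 + 23572·3720 = 3.1959324 × 10^8.
n_{Rural} = 1259·23572·3720 / (3.1959324 × 10^8) = 345.44.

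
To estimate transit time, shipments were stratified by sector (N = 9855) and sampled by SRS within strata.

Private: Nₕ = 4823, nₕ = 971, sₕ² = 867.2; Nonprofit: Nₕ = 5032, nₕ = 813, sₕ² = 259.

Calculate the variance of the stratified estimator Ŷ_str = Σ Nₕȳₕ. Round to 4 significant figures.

2.336 × 10^7

Var(Ŷ_str) = Σₕ Nₕ²(1 − fₕ)sₕ²/nₕ.
Private: 4823²·(1 − 971/4823)·867.2/971 = 1.6592185 × 10^7.
Nonprofit: 5032²·(1 − 813/5032)·259/813 = 6.7633113 × 10^6.
Sum = 2.3355496 × 10^7.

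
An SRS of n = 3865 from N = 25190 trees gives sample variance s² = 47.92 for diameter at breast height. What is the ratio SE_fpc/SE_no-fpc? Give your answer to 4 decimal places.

f = n/N = 3865/25190 = 0.15343390.
SE_no-fpc = √(s²/n) = 0.11134832; SE_fpc = √((1−f)s²/n) = 0.1024505.
Ratio = √(1−f) = 0.92009027.

0.9201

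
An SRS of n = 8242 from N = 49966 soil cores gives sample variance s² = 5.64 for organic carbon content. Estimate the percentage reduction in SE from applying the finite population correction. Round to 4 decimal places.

f = n/N = 8242/49966 = 0.16495217.
SE_no-fpc = √(s²/n) = 0.026159127; SE_fpc = √((1−f)s²/n) = 0.023904459.
Ratio = √(1−f) = 0.91380952. Reduction = 100·(1 − 0.91380952) = 8.6190%.

8.6190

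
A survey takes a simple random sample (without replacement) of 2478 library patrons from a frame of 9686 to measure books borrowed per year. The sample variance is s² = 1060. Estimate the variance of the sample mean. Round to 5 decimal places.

Under SRS without replacement, Var(ȳ) = (1 − f)·s²/n with f = n/N = 2478/9686 = 0.25583316.
Var(ȳ) = (1 − 0.25583316)·1060/2478 = 0.74416684·0.42776433 = 0.31832803.

0.31833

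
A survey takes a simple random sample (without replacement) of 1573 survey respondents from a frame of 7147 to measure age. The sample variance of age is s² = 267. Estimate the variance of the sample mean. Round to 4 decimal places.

Under SRS without replacement, Var(ȳ) = (1 − f)·s²/n with f = n/N = 1573/7147 = 0.22009235.
Var(ȳ) = (1 − 0.22009235)·267/1573 = 0.77990765·0.16973935 = 0.13238102.

0.1324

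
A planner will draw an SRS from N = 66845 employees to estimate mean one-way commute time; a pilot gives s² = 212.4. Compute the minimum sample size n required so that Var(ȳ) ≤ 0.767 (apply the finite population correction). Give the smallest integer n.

Without fpc, n₀ = s²/D = 212.4/0.767 = 276.9231.
With fpc, (1 − n/N)·s²/n ≤ D requires n ≥ n₀/(1 + n₀/N) = 276.9231/(1 + 276.9231/66845) = 275.7806.
Rounding up, n = 276.

276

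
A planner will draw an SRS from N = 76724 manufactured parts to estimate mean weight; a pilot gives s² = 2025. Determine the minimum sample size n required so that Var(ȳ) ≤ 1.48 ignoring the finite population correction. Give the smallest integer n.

1369

Without fpc, n₀ = s²/D = 2025/1.48 = 1368.2432.
Rounding up, n = 1369.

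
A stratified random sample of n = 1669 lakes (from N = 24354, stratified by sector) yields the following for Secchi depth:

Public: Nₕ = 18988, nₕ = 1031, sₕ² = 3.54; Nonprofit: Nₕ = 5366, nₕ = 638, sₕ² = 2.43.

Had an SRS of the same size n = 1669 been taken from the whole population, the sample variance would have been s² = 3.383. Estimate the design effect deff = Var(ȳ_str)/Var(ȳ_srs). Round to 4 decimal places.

1.1317

Var(ȳ_str) = Σ Wₕ²(1−fₕ)sₕ²/nₕ with Wₕ = Nₕ/24354:
  Public: (18988/24354)²·(1−1031/18988)·3.54/1031 = 0.001973863
  Nonprofit: (5366/24354)²·(1−638/5366)·2.43/638 = 1.6291952 × 10^-4
  → Var(ȳ_str) = 0.0021367825.
Var(ȳ_srs) = (1 − 1669/24354)·3.383/1669 = 0.0018880528.
deff = 0.0021367825 / 0.0018880528 = 1.1317.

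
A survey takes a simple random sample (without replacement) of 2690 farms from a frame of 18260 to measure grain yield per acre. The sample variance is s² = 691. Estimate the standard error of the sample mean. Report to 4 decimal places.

0.4680

Under SRS without replacement, Var(ȳ) = (1 − f)·s²/n with f = n/N = 2690/18260 = 0.14731654.
Var(ȳ) = (1 − 0.14731654)·691/2690 = 0.85268346·0.25687732 = 0.21903505.
SE(ȳ) = √(0.21903505) = 0.4680.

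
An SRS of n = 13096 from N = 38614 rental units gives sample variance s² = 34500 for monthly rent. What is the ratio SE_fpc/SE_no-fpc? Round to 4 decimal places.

f = n/N = 13096/38614 = 0.33915160.
SE_no-fpc = √(s²/n) = 1.6230811; SE_fpc = √((1−f)s²/n) = 1.3194445.
Ratio = √(1−f) = 0.81292583.

0.8129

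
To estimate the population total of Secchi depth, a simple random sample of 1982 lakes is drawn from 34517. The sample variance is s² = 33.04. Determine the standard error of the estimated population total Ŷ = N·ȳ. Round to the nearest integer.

Var(Ŷ) = N²·Var(ȳ) = N²·(1 − n/N)·s²/n.
f = 1982/34517 = 0.05742098; Var(ȳ) = 0.94257902·33.04/1982 = 0.015712821.
Var(Ŷ) = 34517² · 0.015712821 = 1.8720621 × 10^7.
SE(Ŷ) = √(1.8720621 × 10^7) = 4327.

4327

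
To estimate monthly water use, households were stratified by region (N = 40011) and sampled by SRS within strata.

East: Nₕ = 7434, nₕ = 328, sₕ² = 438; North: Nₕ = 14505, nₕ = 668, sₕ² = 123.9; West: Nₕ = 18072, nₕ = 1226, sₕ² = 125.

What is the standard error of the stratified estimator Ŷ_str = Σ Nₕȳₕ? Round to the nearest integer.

11782

Var(Ŷ_str) = Σₕ Nₕ²(1 − fₕ)sₕ²/nₕ.
East: 7434²·(1 − 328/7434)·438/328 = 7.0542042 × 10^7.
North: 14505²·(1 − 668/14505)·123.9/668 = 3.7226698 × 10^7.
West: 18072²·(1 − 1226/18072)·125/1226 = 3.104006 × 10^7.
Sum = 1.388088 × 10^8.
SE = √(1.388088 × 10^8) = 11782.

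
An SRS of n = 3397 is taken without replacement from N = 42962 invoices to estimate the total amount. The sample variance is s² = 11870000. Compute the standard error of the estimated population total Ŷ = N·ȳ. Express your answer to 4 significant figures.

2.437 × 10^6

Var(Ŷ) = N²·Var(ȳ) = N²·(1 − n/N)·s²/n.
f = 3397/42962 = 0.07906988; Var(ȳ) = 0.92093012·11870000/3397 = 3217.969.
Var(Ŷ) = 42962² · 3217.969 = 5.939513 × 10^12.
SE(Ŷ) = √(5.939513 × 10^12) = 2.437 × 10^6.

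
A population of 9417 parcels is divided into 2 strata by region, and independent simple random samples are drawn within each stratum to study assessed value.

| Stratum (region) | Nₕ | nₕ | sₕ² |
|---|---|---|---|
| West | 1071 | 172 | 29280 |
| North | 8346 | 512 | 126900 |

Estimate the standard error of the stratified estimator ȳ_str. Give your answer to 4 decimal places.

Var(ȳ_str) = Σₕ Wₕ²(1 − fₕ)sₕ²/nₕ with Wₕ = Nₕ/N, N = 9417.
West: Wₕ = 0.11373049; term = 0.11373049²·(1 − 0.16059757)·29280/172 = 1.8482752.
North: Wₕ = 0.88626951; term = 0.88626951²·(1 − 0.06134675)·126900/512 = 182.73783.
Sum = 184.58611.
SE = √(184.58611) = 13.5862.

13.5862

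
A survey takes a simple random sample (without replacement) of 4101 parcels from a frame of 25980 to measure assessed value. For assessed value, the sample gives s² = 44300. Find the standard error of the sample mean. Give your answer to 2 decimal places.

Under SRS without replacement, Var(ȳ) = (1 − f)·s²/n with f = n/N = 4101/25980 = 0.15785219.
Var(ȳ) = (1 − 0.15785219)·44300/4101 = 0.84214781·10.802243 = 9.0970855.
SE(ȳ) = √(9.0970855) = 3.02.

3.02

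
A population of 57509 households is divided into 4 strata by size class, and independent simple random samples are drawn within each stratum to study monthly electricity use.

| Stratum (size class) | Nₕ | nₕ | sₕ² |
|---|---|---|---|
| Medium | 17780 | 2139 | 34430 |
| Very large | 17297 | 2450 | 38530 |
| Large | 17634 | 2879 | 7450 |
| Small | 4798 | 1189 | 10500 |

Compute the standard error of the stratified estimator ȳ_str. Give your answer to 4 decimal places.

Var(ȳ_str) = Σₕ Wₕ²(1 − fₕ)sₕ²/nₕ with Wₕ = Nₕ/N, N = 57509.
Medium: Wₕ = 0.30916900; term = 0.30916900²·(1 − 0.12030371)·34430/2139 = 1.353477.
Very large: Wₕ = 0.30077031; term = 0.30077031²·(1 − 0.14164306)·38530/2450 = 1.221155.
Large: Wₕ = 0.30663027; term = 0.30663027²·(1 − 0.16326415)·7450/2879 = 0.20357902.
Small: Wₕ = 0.08343042; term = 0.08343042²·(1 − 0.24781159)·10500/1189 = 0.046236286.
Sum = 2.8244473.
SE = √(2.8244473) = 1.6806.

1.6806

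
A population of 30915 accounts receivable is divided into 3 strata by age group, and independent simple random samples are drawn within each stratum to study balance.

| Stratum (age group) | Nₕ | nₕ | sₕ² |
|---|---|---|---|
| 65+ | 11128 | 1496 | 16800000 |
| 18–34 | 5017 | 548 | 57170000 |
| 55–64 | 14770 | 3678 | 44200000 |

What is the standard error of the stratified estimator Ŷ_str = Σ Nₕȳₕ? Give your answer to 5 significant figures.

Var(Ŷ_str) = Σₕ Nₕ²(1 − fₕ)sₕ²/nₕ.
65+: 11128²·(1 − 1496/11128)·16800000/1496 = 1.2036807 × 10^12.
18–34: 5017²·(1 − 548/5017)·57170000/548 = 2.3390639 × 10^12.
55–64: 14770²·(1 − 3678/14770)·44200000/3678 = 1.9687968 × 10^12.
Sum = 5.5115414 × 10^12.
SE = √(5.5115414 × 10^12) = 2.3477 × 10^6.

2.3477 × 10^6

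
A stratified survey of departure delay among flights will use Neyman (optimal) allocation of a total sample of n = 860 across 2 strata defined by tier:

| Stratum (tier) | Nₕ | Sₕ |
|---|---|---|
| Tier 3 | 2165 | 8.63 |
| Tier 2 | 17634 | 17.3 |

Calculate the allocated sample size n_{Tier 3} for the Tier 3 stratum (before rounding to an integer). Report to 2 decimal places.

49.63

Neyman allocation: nₕ = n·NₕSₕ / Σⱼ NⱼSⱼ.
Σ NⱼSⱼ = 2165·8.63 + 17634·17.3 = 323752.15.
n_{Tier 3} = 860·2165·8.63 / 323752.15 = 49.63.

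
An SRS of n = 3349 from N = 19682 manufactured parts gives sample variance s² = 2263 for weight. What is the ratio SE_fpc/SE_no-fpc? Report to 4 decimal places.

f = n/N = 3349/19682 = 0.17015547.
SE_no-fpc = √(s²/n) = 0.82202439; SE_fpc = √((1−f)s²/n) = 0.74882972.
Ratio = √(1−f) = 0.91095803.

0.9110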